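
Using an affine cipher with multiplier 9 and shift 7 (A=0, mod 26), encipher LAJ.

CHK

L(11): 9·11+7=106≡2 → C
A(0): 9·0+7=7 → H
J(9): 9·9+7=88≡10 → K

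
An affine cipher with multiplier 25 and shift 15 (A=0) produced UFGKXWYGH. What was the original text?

VKJFSTRJI

The inverse of 25 mod 26 is 25, since 25·25=625≡1. Apply D(y)=25·(y−15) mod 26:
U(20): 25·(20−15)=125≡21 → V
F(5): 25·(5−15)=-250≡10 → K
G(6): 25·(6−15)=-225≡9 → J
K(10): 25·(10−15)=-125≡5 → F
X(23): 25·(23−15)=200≡18 → S
W(22): 25·(22−15)=175≡19 → T
Y(24): 25·(24−15)=225≡17 → R
G(6): 25·(6−15)=-225≡9 → J
H(7): 25·(7−15)=-200≡8 → I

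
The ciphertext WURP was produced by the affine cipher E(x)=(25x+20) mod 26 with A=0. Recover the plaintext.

The inverse of 25 mod 26 is 25, since 25·25=625≡1. Apply D(y)=25·(y−20) mod 26:
W(22): 25·(22−20)=50≡24 → Y
U(20): 25·(20−20)=0 → A
R(17): 25·(17−20)=-75≡3 → D
P(15): 25·(15−20)=-125≡5 → F

YADF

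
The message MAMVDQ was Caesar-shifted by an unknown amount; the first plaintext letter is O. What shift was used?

From the crib: M(12)−O(14)=-2≡24, so the shift is 24.

24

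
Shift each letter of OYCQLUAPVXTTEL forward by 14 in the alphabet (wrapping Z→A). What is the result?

CMQEZIODJLHHSZ

O(14): 14+14=28≡2 → C
Y(24): 24+14=38≡12 → M
C(2): 2+14=16 → Q
Q(16): 16+14=30≡4 → E
L(11): 11+14=25 → Z
U(20): 20+14=34≡8 → I
A(0): 0+14=14 → O
P(15): 15+14=29≡3 → D
V(21): 21+14=35≡9 → J
X(23): 23+14=37≡11 → L
T(19): 19+14=33≡7 → H
T(19): 19+14=33≡7 → H
E(4): 4+14=18 → S
L(11): 11+14=25 → Z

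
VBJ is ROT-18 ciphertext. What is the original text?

DJR

V(21): 21−18=3 → D
B(1): 1−18=-17≡9 → J
J(9): 9−18=-9≡17 → R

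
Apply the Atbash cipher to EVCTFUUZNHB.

E(4) → V(21)
V(21) → E(4)
C(2) → X(23)
T(19) → G(6)
F(5) → U(20)
U(20) → F(5)
U(20) → F(5)
Z(25) → A(0)
N(13) → M(12)
H(7) → S(18)
B(1) → Y(24)

VEXGUFFAMSY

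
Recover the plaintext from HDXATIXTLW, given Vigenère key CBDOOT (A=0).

Repeat the key across the ciphertext: CBDOOTCBDO
H(7)−C(2): 5 → F
D(3)−B(1): 2 → C
X(23)−D(3): 20 → U
A(0)−O(14): -14≡12 → M
T(19)−O(14): 5 → F
I(8)−T(19): -11≡15 → P
X(23)−C(2): 21 → V
T(19)−B(1): 18 → S
L(11)−D(3): 8 → I
W(22)−O(14): 8 → I

FCUMFPVSII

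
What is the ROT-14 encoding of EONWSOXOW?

E(4): 4+14=18 → S
O(14): 14+14=28≡2 → C
N(13): 13+14=27≡1 → B
W(22): 22+14=36≡10 → K
S(18): 18+14=32≡6 → G
O(14): 14+14=28≡2 → C
X(23): 23+14=37≡11 → L
O(14): 14+14=28≡2 → C
W(22): 22+14=36≡10 → K

SCBKGCLCK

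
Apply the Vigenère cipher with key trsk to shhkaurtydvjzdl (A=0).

lyzutljdruntsud

Repeat the key across the message: trsktrsktrsktrs
s(18)+t(19): 37≡11 → l
h(7)+r(17): 24 → y
h(7)+s(18): 25 → z
k(10)+k(10): 20 → u
a(0)+t(19): 19 → t
u(20)+r(17): 37≡11 → l
r(17)+s(18): 35≡9 → j
t(19)+k(10): 29≡3 → d
y(24)+t(19): 43≡17 → r
d(3)+r(17): 20 → u
v(21)+s(18): 39≡13 → n
j(9)+k(10): 19 → t
z(25)+t(19): 44≡18 → s
d(3)+r(17): 20 → u
l(11)+s(18): 29≡3 → d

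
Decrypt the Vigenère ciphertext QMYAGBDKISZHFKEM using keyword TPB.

XXXHRAKVHZKGMVDT

Repeat the key across the ciphertext: TPBTPBTPBTPBTPBT
Q(16)−T(19): -3≡23 → X
M(12)−P(15): -3≡23 → X
Y(24)−B(1): 23 → X
A(0)−T(19): -19≡7 → H
G(6)−P(15): -9≡17 → R
B(1)−B(1): 0 → A
D(3)−T(19): -16≡10 → K
K(10)−P(15): -5≡21 → V
I(8)−B(1): 7 → H
S(18)−T(19): -1≡25 → Z
Z(25)−P(15): 10 → K
H(7)−B(1): 6 → G
F(5)−T(19): -14≡12 → M
K(10)−P(15): -5≡21 → V
E(4)−B(1): 3 → D
M(12)−T(19): -7≡19 → T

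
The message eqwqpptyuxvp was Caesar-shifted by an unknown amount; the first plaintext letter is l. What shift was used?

From the crib: e(4)−l(11)=-7≡19, so the shift is 19.

19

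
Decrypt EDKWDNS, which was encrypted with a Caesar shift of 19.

LKRDKUZ

E(4): 4−19=-15≡11 → L
D(3): 3−19=-16≡10 → K
K(10): 10−19=-9≡17 → R
W(22): 22−19=3 → D
D(3): 3−19=-16≡10 → K
N(13): 13−19=-6≡20 → U
S(18): 18−19=-1≡25 → Z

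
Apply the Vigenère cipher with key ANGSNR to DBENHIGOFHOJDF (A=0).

Repeat the key across the message: ANGSNRANGSNRAN
D(3)+A(0): 3 → D
B(1)+N(13): 14 → O
E(4)+G(6): 10 → K
N(13)+S(18): 31≡5 → F
H(7)+N(13): 20 → U
I(8)+R(17): 25 → Z
G(6)+A(0): 6 → G
O(14)+N(13): 27≡1 → B
F(5)+G(6): 11 → L
H(7)+S(18): 25 → Z
O(14)+N(13): 27≡1 → B
J(9)+R(17): 26≡0 → A
D(3)+A(0): 3 → D
F(5)+N(13): 18 → S

DOKFUZGBLZBADS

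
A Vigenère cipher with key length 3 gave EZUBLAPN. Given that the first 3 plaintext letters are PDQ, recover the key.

Subtract each crib letter from the matching ciphertext letter (mod 26):
E(4)−P(15)=-11≡15 → P
Z(25)−D(3)=22 → W
U(20)−Q(16)=4 → E

PWE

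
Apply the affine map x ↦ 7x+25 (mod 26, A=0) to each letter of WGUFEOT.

W(22): 7·22+25=179≡23 → X
G(6): 7·6+25=67≡15 → P
U(20): 7·20+25=165≡9 → J
F(5): 7·5+25=60≡8 → I
E(4): 7·4+25=53≡1 → B
O(14): 7·14+25=123≡19 → T
T(19): 7·19+25=158≡2 → C

XPJIBTC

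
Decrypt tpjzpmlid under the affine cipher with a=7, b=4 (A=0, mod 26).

The inverse of 7 mod 26 is 15, since 7·15=105≡1. Apply D(y)=15·(y−4) mod 26:
t(19): 15·(19−4)=225≡17 → r
p(15): 15·(15−4)=165≡9 → j
j(9): 15·(9−4)=75≡23 → x
z(25): 15·(25−4)=315≡3 → d
p(15): 15·(15−4)=165≡9 → j
m(12): 15·(12−4)=120≡16 → q
l(11): 15·(11−4)=105≡1 → b
i(8): 15·(8−4)=60≡8 → i
d(3): 15·(3−4)=-15≡11 → l

rjxdjqbil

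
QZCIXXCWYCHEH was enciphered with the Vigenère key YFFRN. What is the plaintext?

Repeat the key across the ciphertext: YFFRNYFFRNYFF
Q(16)−Y(24): -8≡18 → S
Z(25)−F(5): 20 → U
C(2)−F(5): -3≡23 → X
I(8)−R(17): -9≡17 → R
X(23)−N(13): 10 → K
X(23)−Y(24): -1≡25 → Z
C(2)−F(5): -3≡23 → X
W(22)−F(5): 17 → R
Y(24)−R(17): 7 → H
C(2)−N(13): -11≡15 → P
H(7)−Y(24): -17≡9 → J
E(4)−F(5): -1≡25 → Z
H(7)−F(5): 2 → C

SUXRKZXRHPJZC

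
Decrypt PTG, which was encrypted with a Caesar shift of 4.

LPC

P(15): 15−4=11 → L
T(19): 19−4=15 → P
G(6): 6−4=2 → C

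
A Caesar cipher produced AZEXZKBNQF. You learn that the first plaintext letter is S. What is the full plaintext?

From the crib: A(0)−S(18)=-18≡8, so the shift is 8.
Subtract 8 from each ciphertext letter:
A(0): 0−8=-8≡18 → S
Z(25): 25−8=17 → R
E(4): 4−8=-4≡22 → W
X(23): 23−8=15 → P
Z(25): 25−8=17 → R
K(10): 10−8=2 → C
B(1): 1−8=-7≡19 → T
N(13): 13−8=5 → F
Q(16): 16−8=8 → I
F(5): 5−8=-3≡23 → X

SRWPRCTFIX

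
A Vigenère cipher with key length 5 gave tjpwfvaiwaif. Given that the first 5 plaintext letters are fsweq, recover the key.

ortsp

Subtract each crib letter from the matching ciphertext letter (mod 26):
t(19)−f(5)=14 → o
j(9)−s(18)=-9≡17 → r
p(15)−w(22)=-7≡19 → t
w(22)−e(4)=18 → s
f(5)−q(16)=-11≡15 → p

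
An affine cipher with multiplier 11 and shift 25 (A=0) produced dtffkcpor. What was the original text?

The inverse of 11 mod 26 is 19, since 11·19=209≡1. Apply D(y)=19·(y−25) mod 26:
d(3): 19·(3−25)=-418≡24 → y
t(19): 19·(19−25)=-114≡16 → q
f(5): 19·(5−25)=-380≡10 → k
f(5): 19·(5−25)=-380≡10 → k
k(10): 19·(10−25)=-285≡1 → b
c(2): 19·(2−25)=-437≡5 → f
p(15): 19·(15−25)=-190≡18 → s
o(14): 19·(14−25)=-209≡25 → z
r(17): 19·(17−25)=-152≡4 → e

yqkkbfsze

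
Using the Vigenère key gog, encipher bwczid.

hkifwj

Repeat the key across the message: goggog
b(1)+g(6): 7 → h
w(22)+o(14): 36≡10 → k
c(2)+g(6): 8 → i
z(25)+g(6): 31≡5 → f
i(8)+o(14): 22 → w
d(3)+g(6): 9 → j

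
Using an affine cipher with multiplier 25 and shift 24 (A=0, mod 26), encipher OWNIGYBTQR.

O(14): 25·14+24=374≡10 → K
W(22): 25·22+24=574≡2 → C
N(13): 25·13+24=349≡11 → L
I(8): 25·8+24=224≡16 → Q
G(6): 25·6+24=174≡18 → S
Y(24): 25·24+24=624≡0 → A
B(1): 25·1+24=49≡23 → X
T(19): 25·19+24=499≡5 → F
Q(16): 25·16+24=424≡8 → I
R(17): 25·17+24=449≡7 → H

KCLQSAXFIH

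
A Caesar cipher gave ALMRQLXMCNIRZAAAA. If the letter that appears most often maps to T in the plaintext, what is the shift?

7

The most frequent ciphertext letter is A (appears 5 times).
A is position 0; T is position 19.
Shift = -19≡7.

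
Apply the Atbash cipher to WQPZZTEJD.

W(22) → D(3)
Q(16) → J(9)
P(15) → K(10)
Z(25) → A(0)
Z(25) → A(0)
T(19) → G(6)
E(4) → V(21)
J(9) → Q(16)
D(3) → W(22)

DJKAAGVQW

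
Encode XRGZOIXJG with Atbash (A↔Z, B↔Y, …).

X(23) → C(2)
R(17) → I(8)
G(6) → T(19)
Z(25) → A(0)
O(14) → L(11)
I(8) → R(17)
X(23) → C(2)
J(9) → Q(16)
G(6) → T(19)

CITALRCQT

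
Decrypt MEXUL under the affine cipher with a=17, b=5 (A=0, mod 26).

FDYHI

The inverse of 17 mod 26 is 23, since 17·23=391≡1. Apply D(y)=23·(y−5) mod 26:
M(12): 23·(12−5)=161≡5 → F
E(4): 23·(4−5)=-23≡3 → D
X(23): 23·(23−5)=414≡24 → Y
U(20): 23·(20−5)=345≡7 → H
L(11): 23·(11−5)=138≡8 → I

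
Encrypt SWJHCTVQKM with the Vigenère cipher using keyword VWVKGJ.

Repeat the key across the message: VWVKGJVWVK
S(18)+V(21): 39≡13 → N
W(22)+W(22): 44≡18 → S
J(9)+V(21): 30≡4 → E
H(7)+K(10): 17 → R
C(2)+G(6): 8 → I
T(19)+J(9): 28≡2 → C
V(21)+V(21): 42≡16 → Q
Q(16)+W(22): 38≡12 → M
K(10)+V(21): 31≡5 → F
M(12)+K(10): 22 → W

NSERICQMFW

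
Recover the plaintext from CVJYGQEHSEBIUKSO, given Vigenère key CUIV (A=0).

Repeat the key across the ciphertext: CUIVCUIVCUIVCUIV
C(2)−C(2): 0 → A
V(21)−U(20): 1 → B
J(9)−I(8): 1 → B
Y(24)−V(21): 3 → D
G(6)−C(2): 4 → E
Q(16)−U(20): -4≡22 → W
E(4)−I(8): -4≡22 → W
H(7)−V(21): -14≡12 → M
S(18)−C(2): 16 → Q
E(4)−U(20): -16≡10 → K
B(1)−I(8): -7≡19 → T
I(8)−V(21): -13≡13 → N
U(20)−C(2): 18 → S
K(10)−U(20): -10≡16 → Q
S(18)−I(8): 10 → K
O(14)−V(21): -7≡19 → T

ABBDEWWMQKTNSQKT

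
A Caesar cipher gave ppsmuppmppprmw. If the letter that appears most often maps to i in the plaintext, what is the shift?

The most frequent ciphertext letter is p (appears 7 times).
p is position 15; i is position 8.
Shift = 7.

7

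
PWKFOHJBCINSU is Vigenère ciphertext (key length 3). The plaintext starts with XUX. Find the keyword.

Subtract each crib letter from the matching ciphertext letter (mod 26):
P(15)−X(23)=-8≡18 → S
W(22)−U(20)=2 → C
K(10)−X(23)=-13≡13 → N

SCN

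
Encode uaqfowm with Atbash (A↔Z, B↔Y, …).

u(20) → f(5)
a(0) → z(25)
q(16) → j(9)
f(5) → u(20)
o(14) → l(11)
w(22) → d(3)
m(12) → n(13)

fzjuldn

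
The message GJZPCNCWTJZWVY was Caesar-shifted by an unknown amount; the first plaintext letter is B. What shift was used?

5

From the crib: G(6)−B(1)=5, so the shift is 5.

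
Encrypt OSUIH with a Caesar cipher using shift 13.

O(14): 14+13=27≡1 → B
S(18): 18+13=31≡5 → F
U(20): 20+13=33≡7 → H
I(8): 8+13=21 → V
H(7): 7+13=20 → U

BFHVU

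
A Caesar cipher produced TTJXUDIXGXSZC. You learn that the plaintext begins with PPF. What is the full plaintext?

From the crib: T(19)−P(15)=4, so the shift is 4.
Subtract 4 from each ciphertext letter:
T(19): 19−4=15 → P
T(19): 19−4=15 → P
J(9): 9−4=5 → F
X(23): 23−4=19 → T
U(20): 20−4=16 → Q
D(3): 3−4=-1≡25 → Z
I(8): 8−4=4 → E
X(23): 23−4=19 → T
G(6): 6−4=2 → C
X(23): 23−4=19 → T
S(18): 18−4=14 → O
Z(25): 25−4=21 → V
C(2): 2−4=-2≡24 → Y

PPFTQZETCTOVY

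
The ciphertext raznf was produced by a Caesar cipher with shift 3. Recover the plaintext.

r(17): 17−3=14 → o
a(0): 0−3=-3≡23 → x
z(25): 25−3=22 → w
n(13): 13−3=10 → k
f(5): 5−3=2 → c

oxwkc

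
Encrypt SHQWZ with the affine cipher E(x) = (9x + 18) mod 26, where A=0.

YDGIJ

S(18): 9·18+18=180≡24 → Y
H(7): 9·7+18=81≡3 → D
Q(16): 9·16+18=162≡6 → G
W(22): 9·22+18=216≡8 → I
Z(25): 9·25+18=243≡9 → J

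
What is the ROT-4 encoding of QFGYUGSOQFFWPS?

Q(16): 16+4=20 → U
F(5): 5+4=9 → J
G(6): 6+4=10 → K
Y(24): 24+4=28≡2 → C
U(20): 20+4=24 → Y
G(6): 6+4=10 → K
S(18): 18+4=22 → W
O(14): 14+4=18 → S
Q(16): 16+4=20 → U
F(5): 5+4=9 → J
F(5): 5+4=9 → J
W(22): 22+4=26≡0 → A
P(15): 15+4=19 → T
S(18): 18+4=22 → W

UJKCYKWSUJJATW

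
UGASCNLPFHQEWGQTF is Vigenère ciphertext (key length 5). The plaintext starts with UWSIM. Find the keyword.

AKIKQ

Subtract each crib letter from the matching ciphertext letter (mod 26):
U(20)−U(20)=0 → A
G(6)−W(22)=-16≡10 → K
A(0)−S(18)=-18≡8 → I
S(18)−I(8)=10 → K
C(2)−M(12)=-10≡16 → Q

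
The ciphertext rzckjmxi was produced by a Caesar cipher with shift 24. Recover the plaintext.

tbemlozk

r(17): 17−24=-7≡19 → t
z(25): 25−24=1 → b
c(2): 2−24=-22≡4 → e
k(10): 10−24=-14≡12 → m
j(9): 9−24=-15≡11 → l
m(12): 12−24=-12≡14 → o
x(23): 23−24=-1≡25 → z
i(8): 8−24=-16≡10 → k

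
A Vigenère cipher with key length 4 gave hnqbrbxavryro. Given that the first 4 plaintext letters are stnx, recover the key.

Subtract each crib letter from the matching ciphertext letter (mod 26):
h(7)−s(18)=-11≡15 → p
n(13)−t(19)=-6≡20 → u
q(16)−n(13)=3 → d
b(1)−x(23)=-22≡4 → e

pude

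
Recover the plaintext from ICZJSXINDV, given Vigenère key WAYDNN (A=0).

Repeat the key across the ciphertext: WAYDNNWAYD
I(8)−W(22): -14≡12 → M
C(2)−A(0): 2 → C
Z(25)−Y(24): 1 → B
J(9)−D(3): 6 → G
S(18)−N(13): 5 → F
X(23)−N(13): 10 → K
I(8)−W(22): -14≡12 → M
N(13)−A(0): 13 → N
D(3)−Y(24): -21≡5 → F
V(21)−D(3): 18 → S

MCBGFKMNFS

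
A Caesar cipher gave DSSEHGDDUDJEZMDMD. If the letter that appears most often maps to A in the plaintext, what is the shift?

The most frequent ciphertext letter is D (appears 6 times).
D is position 3; A is position 0.
Shift = 3.

3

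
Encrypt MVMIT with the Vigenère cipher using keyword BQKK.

NLWSU

Repeat the key across the message: BQKKB
M(12)+B(1): 13 → N
V(21)+Q(16): 37≡11 → L
M(12)+K(10): 22 → W
I(8)+K(10): 18 → S
T(19)+B(1): 20 → U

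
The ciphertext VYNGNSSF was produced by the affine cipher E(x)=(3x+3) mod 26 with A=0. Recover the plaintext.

The inverse of 3 mod 26 is 9, since 3·9=27≡1. Apply D(y)=9·(y−3) mod 26:
V(21): 9·(21−3)=162≡6 → G
Y(24): 9·(24−3)=189≡7 → H
N(13): 9·(13−3)=90≡12 → M
G(6): 9·(6−3)=27≡1 → B
N(13): 9·(13−3)=90≡12 → M
S(18): 9·(18−3)=135≡5 → F
S(18): 9·(18−3)=135≡5 → F
F(5): 9·(5−3)=18 → S

GHMBMFFS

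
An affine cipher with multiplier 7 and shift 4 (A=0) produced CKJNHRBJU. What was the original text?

WMXFTNHXG

The inverse of 7 mod 26 is 15, since 7·15=105≡1. Apply D(y)=15·(y−4) mod 26:
C(2): 15·(2−4)=-30≡22 → W
K(10): 15·(10−4)=90≡12 → M
J(9): 15·(9−4)=75≡23 → X
N(13): 15·(13−4)=135≡5 → F
H(7): 15·(7−4)=45≡19 → T
R(17): 15·(17−4)=195≡13 → N
B(1): 15·(1−4)=-45≡7 → H
J(9): 15·(9−4)=75≡23 → X
U(20): 15·(20−4)=240≡6 → G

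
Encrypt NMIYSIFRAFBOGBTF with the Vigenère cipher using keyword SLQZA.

FXYXSAQHZFTZWATX

Repeat the key across the message: SLQZASLQZASLQZAS
N(13)+S(18): 31≡5 → F
M(12)+L(11): 23 → X
I(8)+Q(16): 24 → Y
Y(24)+Z(25): 49≡23 → X
S(18)+A(0): 18 → S
I(8)+S(18): 26≡0 → A
F(5)+L(11): 16 → Q
R(17)+Q(16): 33≡7 → H
A(0)+Z(25): 25 → Z
F(5)+A(0): 5 → F
B(1)+S(18): 19 → T
O(14)+L(11): 25 → Z
G(6)+Q(16): 22 → W
B(1)+Z(25): 26≡0 → A
T(19)+A(0): 19 → T
F(5)+S(18): 23 → X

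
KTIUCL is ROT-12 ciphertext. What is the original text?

K(10): 10−12=-2≡24 → Y
T(19): 19−12=7 → H
I(8): 8−12=-4≡22 → W
U(20): 20−12=8 → I
C(2): 2−12=-10≡16 → Q
L(11): 11−12=-1≡25 → Z

YHWIQZ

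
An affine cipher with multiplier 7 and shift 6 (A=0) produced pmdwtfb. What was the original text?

The inverse of 7 mod 26 is 15, since 7·15=105≡1. Apply D(y)=15·(y−6) mod 26:
p(15): 15·(15−6)=135≡5 → f
m(12): 15·(12−6)=90≡12 → m
d(3): 15·(3−6)=-45≡7 → h
w(22): 15·(22−6)=240≡6 → g
t(19): 15·(19−6)=195≡13 → n
f(5): 15·(5−6)=-15≡11 → l
b(1): 15·(1−6)=-75≡3 → d

fmhgnld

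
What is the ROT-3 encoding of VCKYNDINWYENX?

V(21): 21+3=24 → Y
C(2): 2+3=5 → F
K(10): 10+3=13 → N
Y(24): 24+3=27≡1 → B
N(13): 13+3=16 → Q
D(3): 3+3=6 → G
I(8): 8+3=11 → L
N(13): 13+3=16 → Q
W(22): 22+3=25 → Z
Y(24): 24+3=27≡1 → B
E(4): 4+3=7 → H
N(13): 13+3=16 → Q
X(23): 23+3=26≡0 → A

YFNBQGLQZBHQA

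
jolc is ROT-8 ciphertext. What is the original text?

bgdu

j(9): 9−8=1 → b
o(14): 14−8=6 → g
l(11): 11−8=3 → d
c(2): 2−8=-6≡20 → u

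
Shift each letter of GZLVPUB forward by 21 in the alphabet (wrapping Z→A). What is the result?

BUGQKPW

G(6): 6+21=27≡1 → B
Z(25): 25+21=46≡20 → U
L(11): 11+21=32≡6 → G
V(21): 21+21=42≡16 → Q
P(15): 15+21=36≡10 → K
U(20): 20+21=41≡15 → P
B(1): 1+21=22 → W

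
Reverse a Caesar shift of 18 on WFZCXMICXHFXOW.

ENHKFUQKFPNFWE

W(22): 22−18=4 → E
F(5): 5−18=-13≡13 → N
Z(25): 25−18=7 → H
C(2): 2−18=-16≡10 → K
X(23): 23−18=5 → F
M(12): 12−18=-6≡20 → U
I(8): 8−18=-10≡16 → Q
C(2): 2−18=-16≡10 → K
X(23): 23−18=5 → F
H(7): 7−18=-11≡15 → P
F(5): 5−18=-13≡13 → N
X(23): 23−18=5 → F
O(14): 14−18=-4≡22 → W
W(22): 22−18=4 → E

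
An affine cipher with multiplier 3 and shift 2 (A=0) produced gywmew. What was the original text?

kqymsy

The inverse of 3 mod 26 is 9, since 3·9=27≡1. Apply D(y)=9·(y−2) mod 26:
g(6): 9·(6−2)=36≡10 → k
y(24): 9·(24−2)=198≡16 → q
w(22): 9·(22−2)=180≡24 → y
m(12): 9·(12−2)=90≡12 → m
e(4): 9·(4−2)=18 → s
w(22): 9·(22−2)=180≡24 → y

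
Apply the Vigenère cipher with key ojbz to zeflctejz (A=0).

Repeat the key across the message: ojbzojbzo
z(25)+o(14): 39≡13 → n
e(4)+j(9): 13 → n
f(5)+b(1): 6 → g
l(11)+z(25): 36≡10 → k
c(2)+o(14): 16 → q
t(19)+j(9): 28≡2 → c
e(4)+b(1): 5 → f
j(9)+z(25): 34≡8 → i
z(25)+o(14): 39≡13 → n

nngkqcfin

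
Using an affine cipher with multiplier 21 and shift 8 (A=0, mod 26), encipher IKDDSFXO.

UKTTWJXQ

I(8): 21·8+8=176≡20 → U
K(10): 21·10+8=218≡10 → K
D(3): 21·3+8=71≡19 → T
D(3): 21·3+8=71≡19 → T
S(18): 21·18+8=386≡22 → W
F(5): 21·5+8=113≡9 → J
X(23): 21·23+8=491≡23 → X
O(14): 21·14+8=302≡16 → Q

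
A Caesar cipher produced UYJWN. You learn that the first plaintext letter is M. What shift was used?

8

From the crib: U(20)−M(12)=8, so the shift is 8.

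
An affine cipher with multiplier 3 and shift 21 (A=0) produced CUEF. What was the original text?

The inverse of 3 mod 26 is 9, since 3·9=27≡1. Apply D(y)=9·(y−21) mod 26:
C(2): 9·(2−21)=-171≡11 → L
U(20): 9·(20−21)=-9≡17 → R
E(4): 9·(4−21)=-153≡3 → D
F(5): 9·(5−21)=-144≡12 → M

LRDM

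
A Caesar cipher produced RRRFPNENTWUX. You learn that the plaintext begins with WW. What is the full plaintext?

WWWKUSJSYBZC

From the crib: R(17)−W(22)=-5≡21, so the shift is 21.
Subtract 21 from each ciphertext letter:
R(17): 17−21=-4≡22 → W
R(17): 17−21=-4≡22 → W
R(17): 17−21=-4≡22 → W
F(5): 5−21=-16≡10 → K
P(15): 15−21=-6≡20 → U
N(13): 13−21=-8≡18 → S
E(4): 4−21=-17≡9 → J
N(13): 13−21=-8≡18 → S
T(19): 19−21=-2≡24 → Y
W(22): 22−21=1 → B
U(20): 20−21=-1≡25 → Z
X(23): 23−21=2 → C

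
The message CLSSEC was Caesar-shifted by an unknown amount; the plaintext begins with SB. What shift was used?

10

From the crib: C(2)−S(18)=-16≡10, so the shift is 10.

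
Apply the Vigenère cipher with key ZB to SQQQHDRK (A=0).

Repeat the key across the message: ZBZBZBZB
S(18)+Z(25): 43≡17 → R
Q(16)+B(1): 17 → R
Q(16)+Z(25): 41≡15 → P
Q(16)+B(1): 17 → R
H(7)+Z(25): 32≡6 → G
D(3)+B(1): 4 → E
R(17)+Z(25): 42≡16 → Q
K(10)+B(1): 11 → L

RRPRGEQL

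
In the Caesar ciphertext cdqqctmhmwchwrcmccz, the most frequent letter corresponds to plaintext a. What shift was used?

2

The most frequent ciphertext letter is c (appears 6 times).
c is position 2; a is position 0.
Shift = 2.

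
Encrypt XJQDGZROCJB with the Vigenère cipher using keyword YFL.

VOBBLKPTNHG

Repeat the key across the message: YFLYFLYFLYF
X(23)+Y(24): 47≡21 → V
J(9)+F(5): 14 → O
Q(16)+L(11): 27≡1 → B
D(3)+Y(24): 27≡1 → B
G(6)+F(5): 11 → L
Z(25)+L(11): 36≡10 → K
R(17)+Y(24): 41≡15 → P
O(14)+F(5): 19 → T
C(2)+L(11): 13 → N
J(9)+Y(24): 33≡7 → H
B(1)+F(5): 6 → G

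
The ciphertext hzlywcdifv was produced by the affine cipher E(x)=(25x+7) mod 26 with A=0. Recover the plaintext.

aiwjlfezcm

The inverse of 25 mod 26 is 25, since 25·25=625≡1. Apply D(y)=25·(y−7) mod 26:
h(7): 25·(7−7)=0 → a
z(25): 25·(25−7)=450≡8 → i
l(11): 25·(11−7)=100≡22 → w
y(24): 25·(24−7)=425≡9 → j
w(22): 25·(22−7)=375≡11 → l
c(2): 25·(2−7)=-125≡5 → f
d(3): 25·(3−7)=-100≡4 → e
i(8): 25·(8−7)=25 → z
f(5): 25·(5−7)=-50≡2 → c
v(21): 25·(21−7)=350≡12 → m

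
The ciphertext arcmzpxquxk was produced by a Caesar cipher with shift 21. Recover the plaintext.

a(0): 0−21=-21≡5 → f
r(17): 17−21=-4≡22 → w
c(2): 2−21=-19≡7 → h
m(12): 12−21=-9≡17 → r
z(25): 25−21=4 → e
p(15): 15−21=-6≡20 → u
x(23): 23−21=2 → c
q(16): 16−21=-5≡21 → v
u(20): 20−21=-1≡25 → z
x(23): 23−21=2 → c
k(10): 10−21=-11≡15 → p

fwhreucvzcp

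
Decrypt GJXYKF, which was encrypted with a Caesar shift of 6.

ADRSEZ

G(6): 6−6=0 → A
J(9): 9−6=3 → D
X(23): 23−6=17 → R
Y(24): 24−6=18 → S
K(10): 10−6=4 → E
F(5): 5−6=-1≡25 → Z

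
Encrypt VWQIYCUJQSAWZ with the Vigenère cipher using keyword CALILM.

Repeat the key across the message: CALILMCALILMC
V(21)+C(2): 23 → X
W(22)+A(0): 22 → W
Q(16)+L(11): 27≡1 → B
I(8)+I(8): 16 → Q
Y(24)+L(11): 35≡9 → J
C(2)+M(12): 14 → O
U(20)+C(2): 22 → W
J(9)+A(0): 9 → J
Q(16)+L(11): 27≡1 → B
S(18)+I(8): 26≡0 → A
A(0)+L(11): 11 → L
W(22)+M(12): 34≡8 → I
Z(25)+C(2): 27≡1 → B

XWBQJOWJBALIB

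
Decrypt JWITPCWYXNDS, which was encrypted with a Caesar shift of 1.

J(9): 9−1=8 → I
W(22): 22−1=21 → V
I(8): 8−1=7 → H
T(19): 19−1=18 → S
P(15): 15−1=14 → O
C(2): 2−1=1 → B
W(22): 22−1=21 → V
Y(24): 24−1=23 → X
X(23): 23−1=22 → W
N(13): 13−1=12 → M
D(3): 3−1=2 → C
S(18): 18−1=17 → R

IVHSOBVXWMCR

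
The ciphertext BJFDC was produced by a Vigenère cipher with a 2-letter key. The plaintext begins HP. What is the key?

UU

Subtract each crib letter from the matching ciphertext letter (mod 26):
B(1)−H(7)=-6≡20 → U
J(9)−P(15)=-6≡20 → U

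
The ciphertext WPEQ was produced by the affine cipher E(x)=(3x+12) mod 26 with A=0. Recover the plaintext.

The inverse of 3 mod 26 is 9, since 3·9=27≡1. Apply D(y)=9·(y−12) mod 26:
W(22): 9·(22−12)=90≡12 → M
P(15): 9·(15−12)=27≡1 → B
E(4): 9·(4−12)=-72≡6 → G
Q(16): 9·(16−12)=36≡10 → K

MBGK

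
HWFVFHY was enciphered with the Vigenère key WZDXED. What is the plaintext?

Repeat the key across the ciphertext: WZDXEDW
H(7)−W(22): -15≡11 → L
W(22)−Z(25): -3≡23 → X
F(5)−D(3): 2 → C
V(21)−X(23): -2≡24 → Y
F(5)−E(4): 1 → B
H(7)−D(3): 4 → E
Y(24)−W(22): 2 → C

LXCYBEC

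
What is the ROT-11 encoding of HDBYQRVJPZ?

SOMJBCGUAK

H(7): 7+11=18 → S
D(3): 3+11=14 → O
B(1): 1+11=12 → M
Y(24): 24+11=35≡9 → J
Q(16): 16+11=27≡1 → B
R(17): 17+11=28≡2 → C
V(21): 21+11=32≡6 → G
J(9): 9+11=20 → U
P(15): 15+11=26≡0 → A
Z(25): 25+11=36≡10 → K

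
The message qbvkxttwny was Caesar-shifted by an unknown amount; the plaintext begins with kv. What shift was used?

6

From the crib: q(16)−k(10)=6, so the shift is 6.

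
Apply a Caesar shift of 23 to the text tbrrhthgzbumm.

qyooeqedwyrjj

t(19): 19+23=42≡16 → q
b(1): 1+23=24 → y
r(17): 17+23=40≡14 → o
r(17): 17+23=40≡14 → o
h(7): 7+23=30≡4 → e
t(19): 19+23=42≡16 → q
h(7): 7+23=30≡4 → e
g(6): 6+23=29≡3 → d
z(25): 25+23=48≡22 → w
b(1): 1+23=24 → y
u(20): 20+23=43≡17 → r
m(12): 12+23=35≡9 → j
m(12): 12+23=35≡9 → j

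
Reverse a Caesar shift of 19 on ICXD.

I(8): 8−19=-11≡15 → P
C(2): 2−19=-17≡9 → J
X(23): 23−19=4 → E
D(3): 3−19=-16≡10 → K

PJEK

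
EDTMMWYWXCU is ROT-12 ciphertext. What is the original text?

E(4): 4−12=-8≡18 → S
D(3): 3−12=-9≡17 → R
T(19): 19−12=7 → H
M(12): 12−12=0 → A
M(12): 12−12=0 → A
W(22): 22−12=10 → K
Y(24): 24−12=12 → M
W(22): 22−12=10 → K
X(23): 23−12=11 → L
C(2): 2−12=-10≡16 → Q
U(20): 20−12=8 → I

SRHAAKMKLQI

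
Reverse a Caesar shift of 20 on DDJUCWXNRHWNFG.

D(3): 3−20=-17≡9 → J
D(3): 3−20=-17≡9 → J
J(9): 9−20=-11≡15 → P
U(20): 20−20=0 → A
C(2): 2−20=-18≡8 → I
W(22): 22−20=2 → C
X(23): 23−20=3 → D
N(13): 13−20=-7≡19 → T
R(17): 17−20=-3≡23 → X
H(7): 7−20=-13≡13 → N
W(22): 22−20=2 → C
N(13): 13−20=-7≡19 → T
F(5): 5−20=-15≡11 → L
G(6): 6−20=-14≡12 → M

JJPAICDTXNCTLM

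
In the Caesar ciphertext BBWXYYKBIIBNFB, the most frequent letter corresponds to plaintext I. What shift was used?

The most frequent ciphertext letter is B (appears 5 times).
B is position 1; I is position 8.
Shift = -7≡19.

19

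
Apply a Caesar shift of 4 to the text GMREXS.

KQVIBW

G(6): 6+4=10 → K
M(12): 12+4=16 → Q
R(17): 17+4=21 → V
E(4): 4+4=8 → I
X(23): 23+4=27≡1 → B
S(18): 18+4=22 → W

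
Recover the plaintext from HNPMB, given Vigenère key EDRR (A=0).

DKYVX

Repeat the key across the ciphertext: EDRRE
H(7)−E(4): 3 → D
N(13)−D(3): 10 → K
P(15)−R(17): -2≡24 → Y
M(12)−R(17): -5≡21 → V
B(1)−E(4): -3≡23 → X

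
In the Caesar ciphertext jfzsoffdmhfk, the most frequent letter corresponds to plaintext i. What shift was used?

23

The most frequent ciphertext letter is f (appears 4 times).
f is position 5; i is position 8.
Shift = -3≡23.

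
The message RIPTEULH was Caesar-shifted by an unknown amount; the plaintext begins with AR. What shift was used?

17

From the crib: R(17)−A(0)=17, so the shift is 17.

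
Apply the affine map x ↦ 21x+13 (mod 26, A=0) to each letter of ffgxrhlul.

oojcgekrk

f(5): 21·5+13=118≡14 → o
f(5): 21·5+13=118≡14 → o
g(6): 21·6+13=139≡9 → j
x(23): 21·23+13=496≡2 → c
r(17): 21·17+13=370≡6 → g
h(7): 21·7+13=160≡4 → e
l(11): 21·11+13=244≡10 → k
u(20): 21·20+13=433≡17 → r
l(11): 21·11+13=244≡10 → k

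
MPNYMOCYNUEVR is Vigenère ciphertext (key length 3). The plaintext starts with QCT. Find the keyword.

WNU

Subtract each crib letter from the matching ciphertext letter (mod 26):
M(12)−Q(16)=-4≡22 → W
P(15)−C(2)=13 → N
N(13)−T(19)=-6≡20 → U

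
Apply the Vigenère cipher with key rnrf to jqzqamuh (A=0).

adqvrzlm

Repeat the key across the message: rnrfrnrf
j(9)+r(17): 26≡0 → a
q(16)+n(13): 29≡3 → d
z(25)+r(17): 42≡16 → q
q(16)+f(5): 21 → v
a(0)+r(17): 17 → r
m(12)+n(13): 25 → z
u(20)+r(17): 37≡11 → l
h(7)+f(5): 12 → m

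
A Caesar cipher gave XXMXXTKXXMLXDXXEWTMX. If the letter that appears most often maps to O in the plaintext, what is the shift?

9

The most frequent ciphertext letter is X (appears 10 times).
X is position 23; O is position 14.
Shift = 9.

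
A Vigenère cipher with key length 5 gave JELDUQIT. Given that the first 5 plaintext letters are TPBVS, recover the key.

QPKIC

Subtract each crib letter from the matching ciphertext letter (mod 26):
J(9)−T(19)=-10≡16 → Q
E(4)−P(15)=-11≡15 → P
L(11)−B(1)=10 → K
D(3)−V(21)=-18≡8 → I
U(20)−S(18)=2 → C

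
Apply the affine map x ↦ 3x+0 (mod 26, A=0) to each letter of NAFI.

N(13): 3·13+0=39≡13 → N
A(0): 3·0+0=0 → A
F(5): 3·5+0=15 → P
I(8): 3·8+0=24 → Y

NAPY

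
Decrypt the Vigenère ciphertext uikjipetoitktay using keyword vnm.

Repeat the key across the ciphertext: vnmvnmvnmvnmvnm
u(20)−v(21): -1≡25 → z
i(8)−n(13): -5≡21 → v
k(10)−m(12): -2≡24 → y
j(9)−v(21): -12≡14 → o
i(8)−n(13): -5≡21 → v
p(15)−m(12): 3 → d
e(4)−v(21): -17≡9 → j
t(19)−n(13): 6 → g
o(14)−m(12): 2 → c
i(8)−v(21): -13≡13 → n
t(19)−n(13): 6 → g
k(10)−m(12): -2≡24 → y
t(19)−v(21): -2≡24 → y
a(0)−n(13): -13≡13 → n
y(24)−m(12): 12 → m

zvyovdjgcngyynm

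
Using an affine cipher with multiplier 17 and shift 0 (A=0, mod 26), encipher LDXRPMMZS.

L(11): 17·11+0=187≡5 → F
D(3): 17·3+0=51≡25 → Z
X(23): 17·23+0=391≡1 → B
R(17): 17·17+0=289≡3 → D
P(15): 17·15+0=255≡21 → V
M(12): 17·12+0=204≡22 → W
M(12): 17·12+0=204≡22 → W
Z(25): 17·25+0=425≡9 → J
S(18): 17·18+0=306≡20 → U

FZBDVWWJU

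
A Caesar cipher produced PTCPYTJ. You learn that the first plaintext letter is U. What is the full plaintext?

From the crib: P(15)−U(20)=-5≡21, so the shift is 21.
Subtract 21 from each ciphertext letter:
P(15): 15−21=-6≡20 → U
T(19): 19−21=-2≡24 → Y
C(2): 2−21=-19≡7 → H
P(15): 15−21=-6≡20 → U
Y(24): 24−21=3 → D
T(19): 19−21=-2≡24 → Y
J(9): 9−21=-12≡14 → O

UYHUDYO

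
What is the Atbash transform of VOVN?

V(21) → E(4)
O(14) → L(11)
V(21) → E(4)
N(13) → M(12)

ELEM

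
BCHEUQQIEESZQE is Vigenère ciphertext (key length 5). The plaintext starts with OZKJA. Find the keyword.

Subtract each crib letter from the matching ciphertext letter (mod 26):
B(1)−O(14)=-13≡13 → N
C(2)−Z(25)=-23≡3 → D
H(7)−K(10)=-3≡23 → X
E(4)−J(9)=-5≡21 → V
U(20)−A(0)=20 → U

NDXVU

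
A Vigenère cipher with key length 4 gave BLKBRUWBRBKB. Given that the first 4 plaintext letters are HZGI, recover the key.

Subtract each crib letter from the matching ciphertext letter (mod 26):
B(1)−H(7)=-6≡20 → U
L(11)−Z(25)=-14≡12 → M
K(10)−G(6)=4 → E
B(1)−I(8)=-7≡19 → T

UMET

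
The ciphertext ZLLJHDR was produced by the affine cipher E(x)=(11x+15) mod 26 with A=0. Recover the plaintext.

ICCQEGM

The inverse of 11 mod 26 is 19, since 11·19=209≡1. Apply D(y)=19·(y−15) mod 26:
Z(25): 19·(25−15)=190≡8 → I
L(11): 19·(11−15)=-76≡2 → C
L(11): 19·(11−15)=-76≡2 → C
J(9): 19·(9−15)=-114≡16 → Q
H(7): 19·(7−15)=-152≡4 → E
D(3): 19·(3−15)=-228≡6 → G
R(17): 19·(17−15)=38≡12 → M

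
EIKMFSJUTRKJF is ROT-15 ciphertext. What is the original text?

E(4): 4−15=-11≡15 → P
I(8): 8−15=-7≡19 → T
K(10): 10−15=-5≡21 → V
M(12): 12−15=-3≡23 → X
F(5): 5−15=-10≡16 → Q
S(18): 18−15=3 → D
J(9): 9−15=-6≡20 → U
U(20): 20−15=5 → F
T(19): 19−15=4 → E
R(17): 17−15=2 → C
K(10): 10−15=-5≡21 → V
J(9): 9−15=-6≡20 → U
F(5): 5−15=-10≡16 → Q

PTVXQDUFECVUQ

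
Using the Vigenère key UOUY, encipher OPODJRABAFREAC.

IDIBDFUZUTLCUQ

Repeat the key across the message: UOUYUOUYUOUYUO
O(14)+U(20): 34≡8 → I
P(15)+O(14): 29≡3 → D
O(14)+U(20): 34≡8 → I
D(3)+Y(24): 27≡1 → B
J(9)+U(20): 29≡3 → D
R(17)+O(14): 31≡5 → F
A(0)+U(20): 20 → U
B(1)+Y(24): 25 → Z
A(0)+U(20): 20 → U
F(5)+O(14): 19 → T
R(17)+U(20): 37≡11 → L
E(4)+Y(24): 28≡2 → C
A(0)+U(20): 20 → U
C(2)+O(14): 16 → Q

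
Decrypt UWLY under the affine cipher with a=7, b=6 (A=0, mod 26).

The inverse of 7 mod 26 is 15, since 7·15=105≡1. Apply D(y)=15·(y−6) mod 26:
U(20): 15·(20−6)=210≡2 → C
W(22): 15·(22−6)=240≡6 → G
L(11): 15·(11−6)=75≡23 → X
Y(24): 15·(24−6)=270≡10 → K

CGXK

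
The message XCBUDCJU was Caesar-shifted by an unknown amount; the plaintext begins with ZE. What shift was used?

24

From the crib: X(23)−Z(25)=-2≡24, so the shift is 24.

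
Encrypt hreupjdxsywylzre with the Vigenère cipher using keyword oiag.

vzeadrddggwezhrk

Repeat the key across the message: oiagoiagoiagoiag
h(7)+o(14): 21 → v
r(17)+i(8): 25 → z
e(4)+a(0): 4 → e
u(20)+g(6): 26≡0 → a
p(15)+o(14): 29≡3 → d
j(9)+i(8): 17 → r
d(3)+a(0): 3 → d
x(23)+g(6): 29≡3 → d
s(18)+o(14): 32≡6 → g
y(24)+i(8): 32≡6 → g
w(22)+a(0): 22 → w
y(24)+g(6): 30≡4 → e
l(11)+o(14): 25 → z
z(25)+i(8): 33≡7 → h
r(17)+a(0): 17 → r
e(4)+g(6): 10 → k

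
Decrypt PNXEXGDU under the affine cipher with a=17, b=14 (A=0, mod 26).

XDZEZYHI

The inverse of 17 mod 26 is 23, since 17·23=391≡1. Apply D(y)=23·(y−14) mod 26:
P(15): 23·(15−14)=23 → X
N(13): 23·(13−14)=-23≡3 → D
X(23): 23·(23−14)=207≡25 → Z
E(4): 23·(4−14)=-230≡4 → E
X(23): 23·(23−14)=207≡25 → Z
G(6): 23·(6−14)=-184≡24 → Y
D(3): 23·(3−14)=-253≡7 → H
U(20): 23·(20−14)=138≡8 → I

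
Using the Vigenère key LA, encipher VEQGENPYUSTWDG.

GEBGPNAYFSEWOG

Repeat the key across the message: LALALALALALALA
V(21)+L(11): 32≡6 → G
E(4)+A(0): 4 → E
Q(16)+L(11): 27≡1 → B
G(6)+A(0): 6 → G
E(4)+L(11): 15 → P
N(13)+A(0): 13 → N
P(15)+L(11): 26≡0 → A
Y(24)+A(0): 24 → Y
U(20)+L(11): 31≡5 → F
S(18)+A(0): 18 → S
T(19)+L(11): 30≡4 → E
W(22)+A(0): 22 → W
D(3)+L(11): 14 → O
G(6)+A(0): 6 → G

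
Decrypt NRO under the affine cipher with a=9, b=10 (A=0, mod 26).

The inverse of 9 mod 26 is 3, since 9·3=27≡1. Apply D(y)=3·(y−10) mod 26:
N(13): 3·(13−10)=9 → J
R(17): 3·(17−10)=21 → V
O(14): 3·(14−10)=12 → M

JVM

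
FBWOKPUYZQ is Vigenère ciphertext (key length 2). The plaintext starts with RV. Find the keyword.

OG

Subtract each crib letter from the matching ciphertext letter (mod 26):
F(5)−R(17)=-12≡14 → O
B(1)−V(21)=-20≡6 → G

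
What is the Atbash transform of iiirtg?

i(8) → r(17)
i(8) → r(17)
i(8) → r(17)
r(17) → i(8)
t(19) → g(6)
g(6) → t(19)

rrrigt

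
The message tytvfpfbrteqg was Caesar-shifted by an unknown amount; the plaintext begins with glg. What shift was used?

From the crib: t(19)−g(6)=13, so the shift is 13.

13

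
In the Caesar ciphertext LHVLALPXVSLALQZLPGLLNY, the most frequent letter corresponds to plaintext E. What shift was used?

7

The most frequent ciphertext letter is L (appears 8 times).
L is position 11; E is position 4.
Shift = 7.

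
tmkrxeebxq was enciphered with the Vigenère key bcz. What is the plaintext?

sklqvfdzyp

Repeat the key across the ciphertext: bczbczbczb
t(19)−b(1): 18 → s
m(12)−c(2): 10 → k
k(10)−z(25): -15≡11 → l
r(17)−b(1): 16 → q
x(23)−c(2): 21 → v
e(4)−z(25): -21≡5 → f
e(4)−b(1): 3 → d
b(1)−c(2): -1≡25 → z
x(23)−z(25): -2≡24 → y
q(16)−b(1): 15 → p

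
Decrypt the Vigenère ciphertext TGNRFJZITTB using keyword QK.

Repeat the key across the ciphertext: QKQKQKQKQKQ
T(19)−Q(16): 3 → D
G(6)−K(10): -4≡22 → W
N(13)−Q(16): -3≡23 → X
R(17)−K(10): 7 → H
F(5)−Q(16): -11≡15 → P
J(9)−K(10): -1≡25 → Z
Z(25)−Q(16): 9 → J
I(8)−K(10): -2≡24 → Y
T(19)−Q(16): 3 → D
T(19)−K(10): 9 → J
B(1)−Q(16): -15≡11 → L

DWXHPZJYDJL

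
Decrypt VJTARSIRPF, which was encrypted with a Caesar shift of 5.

V(21): 21−5=16 → Q
J(9): 9−5=4 → E
T(19): 19−5=14 → O
A(0): 0−5=-5≡21 → V
R(17): 17−5=12 → M
S(18): 18−5=13 → N
I(8): 8−5=3 → D
R(17): 17−5=12 → M
P(15): 15−5=10 → K
F(5): 5−5=0 → A

QEOVMNDMKA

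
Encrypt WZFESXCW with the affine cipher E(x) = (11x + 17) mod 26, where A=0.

ZGUJHKNZ

W(22): 11·22+17=259≡25 → Z
Z(25): 11·25+17=292≡6 → G
F(5): 11·5+17=72≡20 → U
E(4): 11·4+17=61≡9 → J
S(18): 11·18+17=215≡7 → H
X(23): 11·23+17=270≡10 → K
C(2): 11·2+17=39≡13 → N
W(22): 11·22+17=259≡25 → Z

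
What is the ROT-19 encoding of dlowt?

wehpm

d(3): 3+19=22 → w
l(11): 11+19=30≡4 → e
o(14): 14+19=33≡7 → h
w(22): 22+19=41≡15 → p
t(19): 19+19=38≡12 → m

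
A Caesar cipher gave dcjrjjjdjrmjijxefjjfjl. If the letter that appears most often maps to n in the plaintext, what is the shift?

The most frequent ciphertext letter is j (appears 10 times).
j is position 9; n is position 13.
Shift = -4≡22.

22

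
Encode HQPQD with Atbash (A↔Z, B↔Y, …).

H(7) → S(18)
Q(16) → J(9)
P(15) → K(10)
Q(16) → J(9)
D(3) → W(22)

SJKJW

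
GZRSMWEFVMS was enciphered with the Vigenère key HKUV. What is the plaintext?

Repeat the key across the ciphertext: HKUVHKUVHKU
G(6)−H(7): -1≡25 → Z
Z(25)−K(10): 15 → P
R(17)−U(20): -3≡23 → X
S(18)−V(21): -3≡23 → X
M(12)−H(7): 5 → F
W(22)−K(10): 12 → M
E(4)−U(20): -16≡10 → K
F(5)−V(21): -16≡10 → K
V(21)−H(7): 14 → O
M(12)−K(10): 2 → C
S(18)−U(20): -2≡24 → Y

ZPXXFMKKOCY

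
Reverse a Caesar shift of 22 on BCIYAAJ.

B(1): 1−22=-21≡5 → F
C(2): 2−22=-20≡6 → G
I(8): 8−22=-14≡12 → M
Y(24): 24−22=2 → C
A(0): 0−22=-22≡4 → E
A(0): 0−22=-22≡4 → E
J(9): 9−22=-13≡13 → N

FGMCEEN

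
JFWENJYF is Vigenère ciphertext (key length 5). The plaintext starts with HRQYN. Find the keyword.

COGGA

Subtract each crib letter from the matching ciphertext letter (mod 26):
J(9)−H(7)=2 → C
F(5)−R(17)=-12≡14 → O
W(22)−Q(16)=6 → G
E(4)−Y(24)=-20≡6 → G
N(13)−N(13)=0 → A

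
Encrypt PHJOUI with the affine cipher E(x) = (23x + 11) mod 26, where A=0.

P(15): 23·15+11=356≡18 → S
H(7): 23·7+11=172≡16 → Q
J(9): 23·9+11=218≡10 → K
O(14): 23·14+11=333≡21 → V
U(20): 23·20+11=471≡3 → D
I(8): 23·8+11=195≡13 → N

SQKVDN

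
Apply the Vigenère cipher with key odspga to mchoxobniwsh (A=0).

afzddopqalyh

Repeat the key across the message: odspgaodspga
m(12)+o(14): 26≡0 → a
c(2)+d(3): 5 → f
h(7)+s(18): 25 → z
o(14)+p(15): 29≡3 → d
x(23)+g(6): 29≡3 → d
o(14)+a(0): 14 → o
b(1)+o(14): 15 → p
n(13)+d(3): 16 → q
i(8)+s(18): 26≡0 → a
w(22)+p(15): 37≡11 → l
s(18)+g(6): 24 → y
h(7)+a(0): 7 → h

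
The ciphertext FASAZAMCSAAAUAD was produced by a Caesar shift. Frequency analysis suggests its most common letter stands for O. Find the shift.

12

The most frequent ciphertext letter is A (appears 7 times).
A is position 0; O is position 14.
Shift = -14≡12.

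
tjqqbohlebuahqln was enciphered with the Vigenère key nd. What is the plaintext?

Repeat the key across the ciphertext: ndndndndndndndnd
t(19)−n(13): 6 → g
j(9)−d(3): 6 → g
q(16)−n(13): 3 → d
q(16)−d(3): 13 → n
b(1)−n(13): -12≡14 → o
o(14)−d(3): 11 → l
h(7)−n(13): -6≡20 → u
l(11)−d(3): 8 → i
e(4)−n(13): -9≡17 → r
b(1)−d(3): -2≡24 → y
u(20)−n(13): 7 → h
a(0)−d(3): -3≡23 → x
h(7)−n(13): -6≡20 → u
q(16)−d(3): 13 → n
l(11)−n(13): -2≡24 → y
n(13)−d(3): 10 → k

ggdnoluiryhxunyk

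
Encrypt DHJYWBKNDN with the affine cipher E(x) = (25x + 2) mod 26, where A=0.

ZVTEGBSPZP

D(3): 25·3+2=77≡25 → Z
H(7): 25·7+2=177≡21 → V
J(9): 25·9+2=227≡19 → T
Y(24): 25·24+2=602≡4 → E
W(22): 25·22+2=552≡6 → G
B(1): 25·1+2=27≡1 → B
K(10): 25·10+2=252≡18 → S
N(13): 25·13+2=327≡15 → P
D(3): 25·3+2=77≡25 → Z
N(13): 25·13+2=327≡15 → P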